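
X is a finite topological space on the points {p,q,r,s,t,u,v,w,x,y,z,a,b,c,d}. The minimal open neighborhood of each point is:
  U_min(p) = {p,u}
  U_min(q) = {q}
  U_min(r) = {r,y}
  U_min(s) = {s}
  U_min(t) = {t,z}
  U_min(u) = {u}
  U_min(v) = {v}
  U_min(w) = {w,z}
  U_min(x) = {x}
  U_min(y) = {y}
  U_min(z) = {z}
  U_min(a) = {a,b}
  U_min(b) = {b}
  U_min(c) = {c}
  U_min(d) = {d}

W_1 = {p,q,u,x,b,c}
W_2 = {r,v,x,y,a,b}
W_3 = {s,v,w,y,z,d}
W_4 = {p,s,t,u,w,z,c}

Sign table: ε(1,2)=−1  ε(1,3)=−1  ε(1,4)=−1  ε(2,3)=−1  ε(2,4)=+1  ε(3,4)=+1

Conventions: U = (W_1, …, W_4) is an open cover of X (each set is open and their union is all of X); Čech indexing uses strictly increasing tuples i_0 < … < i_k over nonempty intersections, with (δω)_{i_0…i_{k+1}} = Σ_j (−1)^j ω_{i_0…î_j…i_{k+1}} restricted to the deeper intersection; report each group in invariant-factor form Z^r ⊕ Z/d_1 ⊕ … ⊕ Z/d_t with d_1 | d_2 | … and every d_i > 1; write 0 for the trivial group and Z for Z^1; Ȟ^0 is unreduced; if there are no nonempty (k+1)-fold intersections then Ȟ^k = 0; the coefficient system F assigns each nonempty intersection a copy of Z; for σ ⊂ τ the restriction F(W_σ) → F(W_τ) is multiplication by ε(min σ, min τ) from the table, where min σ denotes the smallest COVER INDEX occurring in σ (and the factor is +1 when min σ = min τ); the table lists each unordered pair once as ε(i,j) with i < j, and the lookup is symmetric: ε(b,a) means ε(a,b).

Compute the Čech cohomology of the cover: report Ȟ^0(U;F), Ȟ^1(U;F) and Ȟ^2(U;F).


nonempty intersections:
  W12={x,b} W14={p,u,c} W23={v,y} W34={s,w,z}
C dims 4,4; δ0: rk 4, SNF 1^3·2
Ȟ^0: (4−4)−0=0 ⇒ 0
Ȟ^1: (4−0)−4=0 plus torsion [2] ⇒ Z/2
Ȟ^2: (0−0)−0=0 ⇒ 0

Ȟ^0(U;F) ≅ 0, Ȟ^1(U;F) ≅ Z/2 and Ȟ^2(U;F) ≅ 0


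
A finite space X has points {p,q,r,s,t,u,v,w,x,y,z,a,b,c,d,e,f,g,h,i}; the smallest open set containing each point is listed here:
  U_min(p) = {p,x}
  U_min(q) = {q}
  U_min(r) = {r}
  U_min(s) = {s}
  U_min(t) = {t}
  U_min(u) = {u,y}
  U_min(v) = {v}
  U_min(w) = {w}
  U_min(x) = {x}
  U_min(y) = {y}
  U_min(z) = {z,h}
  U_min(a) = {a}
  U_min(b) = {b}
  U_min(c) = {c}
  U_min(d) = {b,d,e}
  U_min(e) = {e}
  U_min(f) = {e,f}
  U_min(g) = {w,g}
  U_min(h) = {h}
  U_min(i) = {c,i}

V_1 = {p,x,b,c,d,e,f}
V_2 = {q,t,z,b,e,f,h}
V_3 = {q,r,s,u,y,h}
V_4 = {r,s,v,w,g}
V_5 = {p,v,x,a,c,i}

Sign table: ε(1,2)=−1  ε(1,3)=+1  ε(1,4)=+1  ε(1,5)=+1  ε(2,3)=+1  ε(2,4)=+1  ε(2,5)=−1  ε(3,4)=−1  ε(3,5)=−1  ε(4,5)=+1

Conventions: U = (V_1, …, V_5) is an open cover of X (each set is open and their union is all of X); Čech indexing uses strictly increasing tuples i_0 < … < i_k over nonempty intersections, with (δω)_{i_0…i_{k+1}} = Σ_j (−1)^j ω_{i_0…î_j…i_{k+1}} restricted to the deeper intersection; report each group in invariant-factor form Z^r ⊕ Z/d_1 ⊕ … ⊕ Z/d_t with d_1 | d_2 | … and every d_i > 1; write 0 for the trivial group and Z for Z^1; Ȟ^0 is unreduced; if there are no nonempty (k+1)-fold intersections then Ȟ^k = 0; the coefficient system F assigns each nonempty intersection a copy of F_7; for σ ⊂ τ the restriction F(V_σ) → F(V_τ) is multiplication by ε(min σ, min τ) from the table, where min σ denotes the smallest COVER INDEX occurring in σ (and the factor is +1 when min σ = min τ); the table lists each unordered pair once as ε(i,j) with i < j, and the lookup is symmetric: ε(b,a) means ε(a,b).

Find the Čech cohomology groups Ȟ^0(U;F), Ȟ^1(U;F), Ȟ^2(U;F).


nerve simplices:
  V12={b,e,f} V15={p,x,c} V23={q,h} V34={r,s} V45={v}
C dims 5,5; δ0: rk_F7 4
degree 0: 5−4−0 = 1 → Ȟ^0 ≅ Z/7
degree 1: 5−0−4 = 1 → Ȟ^1 ≅ Z/7
degree 2: 0−0−0 = 0 → Ȟ^2 ≅ 0

Ȟ^0 = Z/7, Ȟ^1 = Z/7, Ȟ^2 = 0


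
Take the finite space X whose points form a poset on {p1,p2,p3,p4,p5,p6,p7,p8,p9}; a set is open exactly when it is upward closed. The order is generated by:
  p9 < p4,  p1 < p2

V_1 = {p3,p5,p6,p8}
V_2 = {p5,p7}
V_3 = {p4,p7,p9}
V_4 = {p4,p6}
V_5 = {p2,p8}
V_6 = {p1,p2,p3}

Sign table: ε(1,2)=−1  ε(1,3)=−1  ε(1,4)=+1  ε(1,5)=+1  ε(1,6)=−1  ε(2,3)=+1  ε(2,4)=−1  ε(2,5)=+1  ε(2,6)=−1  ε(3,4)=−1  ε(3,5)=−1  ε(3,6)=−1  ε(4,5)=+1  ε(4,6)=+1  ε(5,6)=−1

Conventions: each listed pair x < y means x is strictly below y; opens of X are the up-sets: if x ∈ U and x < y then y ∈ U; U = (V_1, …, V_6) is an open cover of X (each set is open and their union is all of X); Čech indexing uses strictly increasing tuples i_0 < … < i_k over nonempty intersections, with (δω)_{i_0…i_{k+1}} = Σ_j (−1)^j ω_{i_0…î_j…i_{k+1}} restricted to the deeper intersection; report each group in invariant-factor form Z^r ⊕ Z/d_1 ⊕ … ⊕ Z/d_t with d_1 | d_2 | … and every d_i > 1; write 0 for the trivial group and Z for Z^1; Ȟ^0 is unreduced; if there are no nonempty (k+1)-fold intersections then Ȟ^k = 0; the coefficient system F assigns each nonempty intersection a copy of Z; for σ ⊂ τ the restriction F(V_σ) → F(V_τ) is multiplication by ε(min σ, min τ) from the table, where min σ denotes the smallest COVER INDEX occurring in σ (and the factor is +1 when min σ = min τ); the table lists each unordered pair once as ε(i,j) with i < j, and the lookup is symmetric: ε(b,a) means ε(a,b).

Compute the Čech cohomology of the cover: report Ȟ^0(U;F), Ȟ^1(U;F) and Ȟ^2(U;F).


Ȟ^0(U;F) ≅ Z; Ȟ^1(U;F) ≅ Z^2; Ȟ^2(U;F) ≅ 0

nerve of the cover:
  V12={p5} V14={p6} V15={p8} V16={p3} V23={p7} V34={p4} V56={p2}
C dims 6,7; δ0: rk 5, SNF 1^5
Ȟ^0 = (6 − 5) − 0 = 1, so Ȟ^0 ≅ Z
Ȟ^1 = (7 − 0) − 5 = 2, so Ȟ^1 ≅ Z^2
Ȟ^2 = (0 − 0) − 0 = 0, so Ȟ^2 ≅ 0


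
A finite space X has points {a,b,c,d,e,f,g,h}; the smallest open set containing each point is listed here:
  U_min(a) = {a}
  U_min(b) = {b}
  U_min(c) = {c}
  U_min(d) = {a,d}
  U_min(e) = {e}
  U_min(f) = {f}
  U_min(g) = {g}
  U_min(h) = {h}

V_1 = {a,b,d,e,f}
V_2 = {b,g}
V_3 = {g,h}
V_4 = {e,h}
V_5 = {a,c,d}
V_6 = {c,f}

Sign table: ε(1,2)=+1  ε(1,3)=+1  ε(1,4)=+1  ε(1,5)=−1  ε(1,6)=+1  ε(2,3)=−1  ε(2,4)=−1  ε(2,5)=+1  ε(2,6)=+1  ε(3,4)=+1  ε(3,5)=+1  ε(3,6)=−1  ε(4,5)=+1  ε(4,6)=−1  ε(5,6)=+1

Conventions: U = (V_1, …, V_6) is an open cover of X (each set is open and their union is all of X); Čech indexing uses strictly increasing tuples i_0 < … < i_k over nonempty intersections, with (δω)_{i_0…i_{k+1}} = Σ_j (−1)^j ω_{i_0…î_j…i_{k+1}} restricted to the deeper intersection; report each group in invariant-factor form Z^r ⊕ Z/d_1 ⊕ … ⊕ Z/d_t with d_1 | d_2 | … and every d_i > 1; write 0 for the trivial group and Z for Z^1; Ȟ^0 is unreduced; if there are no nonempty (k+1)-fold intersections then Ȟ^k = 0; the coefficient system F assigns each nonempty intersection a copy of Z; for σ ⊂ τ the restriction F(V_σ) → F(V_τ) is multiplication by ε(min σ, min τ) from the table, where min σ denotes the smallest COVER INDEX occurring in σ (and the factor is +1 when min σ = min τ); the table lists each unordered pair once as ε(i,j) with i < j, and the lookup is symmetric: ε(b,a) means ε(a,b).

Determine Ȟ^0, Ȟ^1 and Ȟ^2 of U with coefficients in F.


cover nerve:
  V12={b} V14={e} V15={a,d} V16={f} V23={g} V34={h} V56={c}
C dims 6,7; δ0: rk 6, SNF 1^5·2
Ȟ^0: (6−6)−0=0 ⇒ 0
Ȟ^1: (7−0)−6=1 plus torsion [2] ⇒ Z ⊕ Z/2
Ȟ^2: (0−0)−0=0 ⇒ 0

Ȟ^0 ≅ 0, Ȟ^1 ≅ Z ⊕ Z/2 and Ȟ^2 ≅ 0


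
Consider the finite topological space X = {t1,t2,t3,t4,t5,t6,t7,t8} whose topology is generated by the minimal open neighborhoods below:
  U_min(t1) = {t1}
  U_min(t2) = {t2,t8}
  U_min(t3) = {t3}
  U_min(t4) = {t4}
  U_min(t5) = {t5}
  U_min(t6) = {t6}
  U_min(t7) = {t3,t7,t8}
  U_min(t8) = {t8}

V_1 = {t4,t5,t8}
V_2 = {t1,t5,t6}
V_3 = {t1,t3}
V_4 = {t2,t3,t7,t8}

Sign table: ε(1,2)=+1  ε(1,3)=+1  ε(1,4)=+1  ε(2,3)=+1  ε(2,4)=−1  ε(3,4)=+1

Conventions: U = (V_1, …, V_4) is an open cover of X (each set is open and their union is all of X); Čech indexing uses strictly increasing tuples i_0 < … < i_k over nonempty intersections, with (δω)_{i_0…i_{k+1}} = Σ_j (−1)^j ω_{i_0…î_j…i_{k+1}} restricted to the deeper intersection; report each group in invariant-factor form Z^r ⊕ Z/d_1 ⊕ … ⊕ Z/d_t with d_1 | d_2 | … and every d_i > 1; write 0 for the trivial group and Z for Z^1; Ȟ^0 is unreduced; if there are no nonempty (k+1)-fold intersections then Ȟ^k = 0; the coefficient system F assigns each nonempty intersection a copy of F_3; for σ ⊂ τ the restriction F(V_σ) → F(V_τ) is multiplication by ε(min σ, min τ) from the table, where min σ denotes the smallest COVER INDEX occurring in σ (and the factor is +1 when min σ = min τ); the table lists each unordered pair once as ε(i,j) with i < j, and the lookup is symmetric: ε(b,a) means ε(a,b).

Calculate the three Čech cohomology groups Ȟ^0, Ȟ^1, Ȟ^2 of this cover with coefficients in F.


Ȟ^0 = Z/3, Ȟ^1 = Z/3 and Ȟ^2 = 0

cover nerve:
  V12={t5} V14={t8} V23={t1} V34={t3}
C dims 4,4; δ0: rk_F3 3
Ȟ^0: (4−3)−0=1 ⇒ Z/3
Ȟ^1: (4−0)−3=1 ⇒ Z/3
Ȟ^2: (0−0)−0=0 ⇒ 0


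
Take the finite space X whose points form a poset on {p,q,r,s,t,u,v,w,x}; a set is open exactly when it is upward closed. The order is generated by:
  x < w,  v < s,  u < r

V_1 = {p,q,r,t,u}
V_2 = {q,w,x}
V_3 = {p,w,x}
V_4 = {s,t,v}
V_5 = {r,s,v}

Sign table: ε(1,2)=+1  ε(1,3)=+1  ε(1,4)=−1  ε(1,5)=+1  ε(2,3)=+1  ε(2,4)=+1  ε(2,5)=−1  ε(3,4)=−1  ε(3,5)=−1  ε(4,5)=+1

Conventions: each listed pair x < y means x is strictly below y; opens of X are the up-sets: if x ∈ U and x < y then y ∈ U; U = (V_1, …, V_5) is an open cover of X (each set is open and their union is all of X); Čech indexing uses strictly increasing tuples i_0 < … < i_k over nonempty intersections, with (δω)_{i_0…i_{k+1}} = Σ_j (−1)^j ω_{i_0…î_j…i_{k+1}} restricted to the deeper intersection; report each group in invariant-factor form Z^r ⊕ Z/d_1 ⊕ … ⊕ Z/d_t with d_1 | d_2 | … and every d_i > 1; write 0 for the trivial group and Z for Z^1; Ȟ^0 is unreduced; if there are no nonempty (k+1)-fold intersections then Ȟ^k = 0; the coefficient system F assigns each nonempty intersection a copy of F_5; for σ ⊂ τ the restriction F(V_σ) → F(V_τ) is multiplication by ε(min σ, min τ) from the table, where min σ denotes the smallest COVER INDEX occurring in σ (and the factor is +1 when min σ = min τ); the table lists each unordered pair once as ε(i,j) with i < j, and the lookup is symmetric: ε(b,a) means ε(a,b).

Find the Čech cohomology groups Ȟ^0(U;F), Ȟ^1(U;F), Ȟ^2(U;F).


cover nerve:
  V12={q} V13={p} V14={t} V15={r} V23={w,x} V45={s,v}
C dims 5,6; δ0: rk_F5 5
Ȟ^0: (5−5)−0=0 ⇒ 0
Ȟ^1: (6−0)−5=1 ⇒ Z/5
Ȟ^2: (0−0)−0=0 ⇒ 0

Ȟ^0 = 0, Ȟ^1 = Z/5 and Ȟ^2 = 0


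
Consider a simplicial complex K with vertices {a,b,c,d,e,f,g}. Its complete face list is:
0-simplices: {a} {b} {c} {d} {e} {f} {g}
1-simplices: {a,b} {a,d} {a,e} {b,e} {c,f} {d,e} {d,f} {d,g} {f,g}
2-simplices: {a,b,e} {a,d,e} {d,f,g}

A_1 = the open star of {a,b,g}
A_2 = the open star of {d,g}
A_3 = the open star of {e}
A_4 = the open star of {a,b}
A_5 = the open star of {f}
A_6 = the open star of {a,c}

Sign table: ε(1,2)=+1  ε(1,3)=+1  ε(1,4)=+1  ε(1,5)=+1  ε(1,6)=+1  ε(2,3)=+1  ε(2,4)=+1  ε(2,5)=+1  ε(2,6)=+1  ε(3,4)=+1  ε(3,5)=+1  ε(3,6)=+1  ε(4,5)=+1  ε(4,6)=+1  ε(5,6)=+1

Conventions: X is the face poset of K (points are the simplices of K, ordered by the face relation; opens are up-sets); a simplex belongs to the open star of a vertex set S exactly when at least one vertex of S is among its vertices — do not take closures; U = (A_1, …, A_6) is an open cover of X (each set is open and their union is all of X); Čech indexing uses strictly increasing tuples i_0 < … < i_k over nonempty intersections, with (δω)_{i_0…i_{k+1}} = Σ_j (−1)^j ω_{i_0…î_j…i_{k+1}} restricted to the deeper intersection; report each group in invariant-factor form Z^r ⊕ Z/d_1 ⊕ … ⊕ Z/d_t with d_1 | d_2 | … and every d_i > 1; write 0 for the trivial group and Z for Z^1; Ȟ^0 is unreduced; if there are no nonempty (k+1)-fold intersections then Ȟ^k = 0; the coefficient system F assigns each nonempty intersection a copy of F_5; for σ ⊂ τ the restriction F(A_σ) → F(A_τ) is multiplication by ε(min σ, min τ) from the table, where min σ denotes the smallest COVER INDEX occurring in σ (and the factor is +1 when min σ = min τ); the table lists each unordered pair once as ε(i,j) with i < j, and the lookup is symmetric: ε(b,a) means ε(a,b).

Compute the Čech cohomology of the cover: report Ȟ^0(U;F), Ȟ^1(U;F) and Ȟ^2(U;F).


nerve simplices:
  A1={{a},{b},{g},{a,b},{a,d},{a,e},{b,e},{d,g},{f,g},{a,b,e},{a,d,e},{d,f,g}} A2={{d},{g},{a,d},{d,e},{d,f},{d,g},{f,g},{a,d,e},{d,f,g}} A3={{e},{a,e},{b,e},{d,e},{a,b,e},{a,d,e}} A4={{a},{b},{a,b},{a,d},{a,e},{b,e},{a,b,e},{a,d,e}} A5={{f},{c,f},{d,f},{f,g},{d,f,g}} A6={{a},{c},{a,b},{a,d},{a,e},{c,f},{a,b,e},{a,d,e}}
  A12={{g},{a,d},{d,g},{f,g},{a,d,e},{d,f,g}} A13={{a,e},{b,e},{a,b,e},{a,d,e}} A14={{a},{b},{a,b},{a,d},{a,e},{b,e},{a,b,e},{a,d,e}} A15={{f,g},{d,f,g}} A16={{a},{a,b},{a,d},{a,e},{a,b,e},{a,d,e}} A23={{d,e},{a,d,e}} A24={{a,d},{a,d,e}} A25={{d,f},{f,g},{d,f,g}} A26={{a,d},{a,d,e}} A34={{a,e},{b,e},{a,b,e},{a,d,e}} A36={{a,e},{a,b,e},{a,d,e}} A46={{a},{a,b},{a,d},{a,e},{a,b,e},{a,d,e}} A56={{c,f}}
  A123={{a,d,e}} A124={{a,d},{a,d,e}} A125={{f,g},{d,f,g}} A126={{a,d},{a,d,e}} A134={{a,e},{b,e},{a,b,e},{a,d,e}} A136={{a,e},{a,b,e},{a,d,e}} A146={{a},{a,b},{a,d},{a,e},{a,b,e},{a,d,e}} A234={{a,d,e}} A236={{a,d,e}} A246={{a,d},{a,d,e}} A346={{a,e},{a,b,e},{a,d,e}}
  A1234={{a,d,e}} A1236={{a,d,e}} A1246={{a,d},{a,d,e}} A1346={{a,e},{a,b,e},{a,d,e}} A2346={{a,d,e}}
  A12346={{a,d,e}}
C dims 6,13,11,5; δ0: rk_F5 5; δ1: rk_F5 7; δ2: rk_F5 4
degree 0: 6−5−0 = 1 → Ȟ^0 ≅ Z/5
degree 1: 13−7−5 = 1 → Ȟ^1 ≅ Z/5
degree 2: 11−4−7 = 0 → Ȟ^2 ≅ 0

Ȟ^0 ≅ Z/5,  Ȟ^1 ≅ Z/5,  Ȟ^2 ≅ 0


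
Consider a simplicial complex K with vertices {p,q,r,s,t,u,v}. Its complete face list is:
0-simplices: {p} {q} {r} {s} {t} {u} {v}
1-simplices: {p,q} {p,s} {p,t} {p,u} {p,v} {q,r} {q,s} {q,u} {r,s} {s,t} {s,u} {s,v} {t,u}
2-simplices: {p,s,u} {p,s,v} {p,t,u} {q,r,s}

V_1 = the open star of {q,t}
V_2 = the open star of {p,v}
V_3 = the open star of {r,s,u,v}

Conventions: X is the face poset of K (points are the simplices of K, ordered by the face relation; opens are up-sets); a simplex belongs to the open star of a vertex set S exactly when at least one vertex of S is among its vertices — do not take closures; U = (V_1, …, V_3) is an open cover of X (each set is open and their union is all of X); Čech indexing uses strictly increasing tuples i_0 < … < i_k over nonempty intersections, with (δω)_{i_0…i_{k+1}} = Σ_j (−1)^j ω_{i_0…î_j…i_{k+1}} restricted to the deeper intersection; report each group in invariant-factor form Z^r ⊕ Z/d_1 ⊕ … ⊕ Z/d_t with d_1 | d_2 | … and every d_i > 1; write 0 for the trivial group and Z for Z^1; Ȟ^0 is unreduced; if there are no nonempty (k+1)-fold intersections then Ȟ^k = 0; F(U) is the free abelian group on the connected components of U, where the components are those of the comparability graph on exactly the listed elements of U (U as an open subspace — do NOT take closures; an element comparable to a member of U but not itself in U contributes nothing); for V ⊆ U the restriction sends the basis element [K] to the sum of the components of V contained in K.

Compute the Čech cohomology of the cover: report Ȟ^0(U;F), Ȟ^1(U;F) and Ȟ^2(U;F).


Ȟ^0(U;F) ≅ Z; Ȟ^1(U;F) ≅ Z^3; Ȟ^2(U;F) ≅ 0

nerve of the cover:
  V1={{q},{t},{p,q},{p,t},{q,r},{q,s},{q,u},{s,t},{t,u},{p,t,u},{q,r,s}} V2={{p},{v},{p,q},{p,s},{p,t},{p,u},{p,v},{s,v},{p,s,u},{p,s,v},{p,t,u}} V3={{r},{s},{u},{v},{p,s},{p,u},{p,v},{q,r},{q,s},{q,u},{r,s},{s,t},{s,u},{s,v},{t,u},{p,s,u},{p,s,v},{p,t,u},{q,r,s}}
  V12={{p,q},{p,t},{p,t,u}} V13={{q,r},{q,s},{q,u},{s,t},{t,u},{p,t,u},{q,r,s}} V23={{v},{p,s},{p,u},{p,v},{s,v},{p,s,u},{p,s,v},{p,t,u}}
  V123={{p,t,u}}
components per intersection:
  V1: {{q},{p,q},{q,r},{q,s},{q,u},{q,r,s}} {{t},{p,t},{s,t},{t,u},{p,t,u}}
  V2: {{p},{v},{p,q},{p,s},{p,t},{p,u},{p,v},{s,v},{p,s,u},{p,s,v},{p,t,u}}
  V3: {{r},{s},{u},{v},{p,s},{p,u},{p,v},{q,r},{q,s},{q,u},{r,s},{s,t},{s,u},{s,v},{t,u},{p,s,u},{p,s,v},{p,t,u},{q,r,s}}
  V12: {{p,q}} {{p,t},{p,t,u}}
  V13: {{q,r},{q,s},{q,r,s}} {{q,u}} {{s,t}} {{t,u},{p,t,u}}
  V23: {{v},{p,s},{p,u},{p,v},{s,v},{p,s,u},{p,s,v},{p,t,u}}
  V123: {{p,t,u}}
C dims 4,7,1; δ0: rk 3, SNF 1^3; δ1: rk 1, SNF 1^1
Ȟ^0 = (4 − 3) − 0 = 1, so Ȟ^0 ≅ Z
Ȟ^1 = (7 − 1) − 3 = 3, so Ȟ^1 ≅ Z^3
Ȟ^2 = (1 − 0) − 1 = 0, so Ȟ^2 ≅ 0


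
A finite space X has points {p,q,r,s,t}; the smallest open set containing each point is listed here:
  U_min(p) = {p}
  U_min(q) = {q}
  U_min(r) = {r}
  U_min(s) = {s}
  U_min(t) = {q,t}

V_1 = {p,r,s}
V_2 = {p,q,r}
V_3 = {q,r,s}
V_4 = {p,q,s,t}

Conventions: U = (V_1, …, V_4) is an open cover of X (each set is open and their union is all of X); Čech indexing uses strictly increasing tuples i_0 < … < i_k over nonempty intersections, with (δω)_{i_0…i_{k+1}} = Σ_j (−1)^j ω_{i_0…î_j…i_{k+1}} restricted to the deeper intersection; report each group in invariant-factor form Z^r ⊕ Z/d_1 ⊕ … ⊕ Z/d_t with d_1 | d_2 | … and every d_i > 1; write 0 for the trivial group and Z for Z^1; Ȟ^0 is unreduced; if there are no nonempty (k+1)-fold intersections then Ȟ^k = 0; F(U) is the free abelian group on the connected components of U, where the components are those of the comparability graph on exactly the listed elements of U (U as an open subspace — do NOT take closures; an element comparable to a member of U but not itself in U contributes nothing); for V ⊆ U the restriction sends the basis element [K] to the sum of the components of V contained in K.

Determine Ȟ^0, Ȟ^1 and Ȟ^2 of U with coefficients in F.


nonempty intersections:
  V12={p,r} V13={r,s} V14={p,s} V23={q,r} V24={p,q} V34={q,s}
  V123={r} V124={p} V134={s} V234={q}
components per intersection:
  V1: {p} {r} {s}
  V2: {p} {q} {r}
  V3: {q} {r} {s}
  V4: {p} {q,t} {s}
  V12: {p} {r}
  V13: {r} {s}
  V14: {p} {s}
  V23: {q} {r}
  V24: {p} {q}
  V34: {q} {s}
  V123: {r}
  V124: {p}
  V134: {s}
  V234: {q}
C dims 12,12,4; δ0: rk 8, SNF 1^8; δ1: rk 4, SNF 1^4
Ȟ^0: (12−8)−0=4 ⇒ Z^4
Ȟ^1: (12−4)−8=0 ⇒ 0
Ȟ^2: (4−0)−4=0 ⇒ 0

Ȟ^0 = Z^4; Ȟ^1 = 0; Ȟ^2 = 0


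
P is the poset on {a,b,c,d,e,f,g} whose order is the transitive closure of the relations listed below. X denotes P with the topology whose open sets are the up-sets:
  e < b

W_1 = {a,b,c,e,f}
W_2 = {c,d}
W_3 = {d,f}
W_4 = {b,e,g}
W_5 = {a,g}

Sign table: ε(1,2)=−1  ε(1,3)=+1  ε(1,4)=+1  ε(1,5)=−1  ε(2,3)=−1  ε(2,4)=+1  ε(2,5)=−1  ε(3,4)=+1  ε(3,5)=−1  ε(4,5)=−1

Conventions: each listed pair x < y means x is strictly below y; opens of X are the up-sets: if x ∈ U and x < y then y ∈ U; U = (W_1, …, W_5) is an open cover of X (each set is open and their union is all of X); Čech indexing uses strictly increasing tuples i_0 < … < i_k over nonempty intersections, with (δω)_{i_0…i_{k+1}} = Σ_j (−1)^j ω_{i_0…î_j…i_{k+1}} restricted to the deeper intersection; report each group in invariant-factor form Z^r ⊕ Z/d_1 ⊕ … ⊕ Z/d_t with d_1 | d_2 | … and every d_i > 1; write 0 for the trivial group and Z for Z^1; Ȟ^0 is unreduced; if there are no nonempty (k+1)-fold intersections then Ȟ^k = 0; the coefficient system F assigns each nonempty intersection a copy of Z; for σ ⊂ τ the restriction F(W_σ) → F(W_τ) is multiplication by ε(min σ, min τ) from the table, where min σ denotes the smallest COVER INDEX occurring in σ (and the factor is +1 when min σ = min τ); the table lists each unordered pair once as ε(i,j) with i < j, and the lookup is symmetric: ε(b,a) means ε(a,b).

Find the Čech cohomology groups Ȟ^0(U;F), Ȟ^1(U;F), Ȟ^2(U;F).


Ȟ^0(U;F) ≅ Z; Ȟ^1(U;F) ≅ Z^2; Ȟ^2(U;F) ≅ 0

cover nerve:
  W12={c} W13={f} W14={b,e} W15={a} W23={d} W45={g}
C dims 5,6; δ0: rk 4, SNF 1^4
Ȟ^0: (5−4)−0=1 ⇒ Z
Ȟ^1: (6−0)−4=2 ⇒ Z^2
Ȟ^2: (0−0)−0=0 ⇒ 0


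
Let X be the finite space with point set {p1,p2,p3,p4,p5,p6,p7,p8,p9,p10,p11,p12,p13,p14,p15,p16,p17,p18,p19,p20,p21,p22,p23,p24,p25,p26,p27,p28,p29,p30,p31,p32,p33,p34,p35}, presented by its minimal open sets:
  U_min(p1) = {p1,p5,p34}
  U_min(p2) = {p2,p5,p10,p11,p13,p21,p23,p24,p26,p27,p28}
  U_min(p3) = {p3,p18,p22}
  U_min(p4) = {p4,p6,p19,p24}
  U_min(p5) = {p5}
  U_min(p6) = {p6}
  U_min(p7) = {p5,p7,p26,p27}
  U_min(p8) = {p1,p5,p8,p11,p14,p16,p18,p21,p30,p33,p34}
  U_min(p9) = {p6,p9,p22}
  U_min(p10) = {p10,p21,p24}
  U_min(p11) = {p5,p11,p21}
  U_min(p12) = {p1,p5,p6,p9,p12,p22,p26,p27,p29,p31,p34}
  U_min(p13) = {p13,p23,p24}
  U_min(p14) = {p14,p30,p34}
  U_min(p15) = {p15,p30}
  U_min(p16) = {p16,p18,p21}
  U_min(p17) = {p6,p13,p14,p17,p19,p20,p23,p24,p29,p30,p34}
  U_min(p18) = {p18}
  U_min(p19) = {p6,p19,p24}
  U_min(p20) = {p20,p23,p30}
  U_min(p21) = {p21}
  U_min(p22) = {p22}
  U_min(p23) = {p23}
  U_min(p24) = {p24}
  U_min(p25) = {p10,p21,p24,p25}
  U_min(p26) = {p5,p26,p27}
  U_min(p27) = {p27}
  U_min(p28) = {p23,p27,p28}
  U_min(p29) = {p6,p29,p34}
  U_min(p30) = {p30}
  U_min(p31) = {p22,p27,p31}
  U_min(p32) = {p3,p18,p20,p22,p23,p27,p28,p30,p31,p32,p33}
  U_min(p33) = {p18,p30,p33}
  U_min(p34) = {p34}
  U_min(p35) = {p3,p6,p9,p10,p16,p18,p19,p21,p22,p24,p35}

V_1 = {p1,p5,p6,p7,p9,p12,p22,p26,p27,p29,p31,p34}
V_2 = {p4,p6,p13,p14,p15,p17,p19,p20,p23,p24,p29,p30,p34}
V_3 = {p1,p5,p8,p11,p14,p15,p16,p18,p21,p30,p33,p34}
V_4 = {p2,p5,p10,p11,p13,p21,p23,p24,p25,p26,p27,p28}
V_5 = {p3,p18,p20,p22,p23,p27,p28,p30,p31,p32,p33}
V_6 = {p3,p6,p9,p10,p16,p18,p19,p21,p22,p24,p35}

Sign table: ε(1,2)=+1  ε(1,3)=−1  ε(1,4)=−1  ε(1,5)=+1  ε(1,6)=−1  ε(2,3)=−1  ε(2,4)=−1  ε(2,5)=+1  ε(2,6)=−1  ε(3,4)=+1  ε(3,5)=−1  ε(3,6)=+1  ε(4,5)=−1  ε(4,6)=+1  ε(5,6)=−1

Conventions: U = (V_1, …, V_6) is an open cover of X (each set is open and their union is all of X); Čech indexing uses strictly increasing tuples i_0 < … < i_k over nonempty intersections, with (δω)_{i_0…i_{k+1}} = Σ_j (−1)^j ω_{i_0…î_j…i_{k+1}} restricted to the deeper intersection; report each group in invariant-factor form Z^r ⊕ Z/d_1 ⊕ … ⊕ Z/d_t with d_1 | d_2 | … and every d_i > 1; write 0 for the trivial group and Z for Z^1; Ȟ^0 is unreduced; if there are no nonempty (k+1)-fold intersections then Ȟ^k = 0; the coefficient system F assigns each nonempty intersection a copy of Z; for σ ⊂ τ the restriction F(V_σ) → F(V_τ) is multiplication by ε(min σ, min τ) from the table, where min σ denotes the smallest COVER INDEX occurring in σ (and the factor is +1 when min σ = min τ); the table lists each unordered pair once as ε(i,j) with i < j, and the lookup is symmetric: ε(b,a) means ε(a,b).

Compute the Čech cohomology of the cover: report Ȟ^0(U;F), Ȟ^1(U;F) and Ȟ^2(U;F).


nerve simplices:
  V12={p6,p29,p34} V13={p1,p5,p34} V14={p5,p26,p27} V15={p22,p27,p31} V16={p6,p9,p22} V23={p14,p15,p30,p34} V24={p13,p23,p24} V25={p20,p23,p30} V26={p6,p19,p24} V34={p5,p11,p21} V35={p18,p30,p33} V36={p16,p18,p21} V45={p23,p27,p28} V46={p10,p21,p24} V56={p3,p18,p22}
  V123={p34} V126={p6} V134={p5} V145={p27} V156={p22} V235={p30} V245={p23} V246={p24} V346={p21} V356={p18}
C dims 6,15,10; δ0: rk 5, SNF 1^5; δ1: rk 10, SNF 1^9·2
degree 0: 6−5−0 = 1 → Ȟ^0 ≅ Z
degree 1: 15−10−5 = 0 → Ȟ^1 ≅ 0
degree 2: 10−0−10 = 0 plus torsion [2] → Ȟ^2 ≅ Z/2

Ȟ^0(U;F) ≅ Z; Ȟ^1(U;F) ≅ 0; Ȟ^2(U;F) ≅ Z/2


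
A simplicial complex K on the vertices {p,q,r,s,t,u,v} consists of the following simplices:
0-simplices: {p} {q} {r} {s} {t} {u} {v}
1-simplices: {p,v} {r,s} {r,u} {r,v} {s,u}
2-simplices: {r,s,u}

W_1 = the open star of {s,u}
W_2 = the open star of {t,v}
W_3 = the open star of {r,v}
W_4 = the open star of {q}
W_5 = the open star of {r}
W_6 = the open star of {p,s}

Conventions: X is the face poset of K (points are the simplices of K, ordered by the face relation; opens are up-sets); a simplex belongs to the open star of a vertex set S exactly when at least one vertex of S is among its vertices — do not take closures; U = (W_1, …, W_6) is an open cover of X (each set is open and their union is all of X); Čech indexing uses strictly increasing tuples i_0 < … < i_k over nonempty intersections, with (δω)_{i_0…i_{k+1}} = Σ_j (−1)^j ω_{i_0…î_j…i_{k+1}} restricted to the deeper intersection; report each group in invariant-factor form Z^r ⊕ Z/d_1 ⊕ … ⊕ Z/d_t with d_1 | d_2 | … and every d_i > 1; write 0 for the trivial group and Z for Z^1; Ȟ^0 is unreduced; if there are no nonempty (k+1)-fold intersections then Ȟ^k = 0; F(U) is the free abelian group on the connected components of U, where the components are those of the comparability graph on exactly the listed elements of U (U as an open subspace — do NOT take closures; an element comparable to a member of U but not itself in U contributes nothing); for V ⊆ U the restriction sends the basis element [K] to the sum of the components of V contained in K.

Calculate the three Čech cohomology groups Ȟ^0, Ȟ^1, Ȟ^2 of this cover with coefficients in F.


intersection data:
  W1={{s},{u},{r,s},{r,u},{s,u},{r,s,u}} W2={{t},{v},{p,v},{r,v}} W3={{r},{v},{p,v},{r,s},{r,u},{r,v},{r,s,u}} W4={{q}} W5={{r},{r,s},{r,u},{r,v},{r,s,u}} W6={{p},{s},{p,v},{r,s},{s,u},{r,s,u}}
  W13={{r,s},{r,u},{r,s,u}} W15={{r,s},{r,u},{r,s,u}} W16={{s},{r,s},{s,u},{r,s,u}} W23={{v},{p,v},{r,v}} W25={{r,v}} W26={{p,v}} W35={{r},{r,s},{r,u},{r,v},{r,s,u}} W36={{p,v},{r,s},{r,s,u}} W56={{r,s},{r,s,u}}
  W135={{r,s},{r,u},{r,s,u}} W136={{r,s},{r,s,u}} W156={{r,s},{r,s,u}} W235={{r,v}} W236={{p,v}} W356={{r,s},{r,s,u}}
  W1356={{r,s},{r,s,u}}
components per intersection:
  W1: {{s},{u},{r,s},{r,u},{s,u},{r,s,u}}
  W2: {{t}} {{v},{p,v},{r,v}}
  W3: {{r},{v},{p,v},{r,s},{r,u},{r,v},{r,s,u}}
  W4: {{q}}
  W5: {{r},{r,s},{r,u},{r,v},{r,s,u}}
  W6: {{p},{p,v}} {{s},{r,s},{s,u},{r,s,u}}
  W13: {{r,s},{r,u},{r,s,u}}
  W15: {{r,s},{r,u},{r,s,u}}
  W16: {{s},{r,s},{s,u},{r,s,u}}
  W23: {{v},{p,v},{r,v}}
  W25: {{r,v}}
  W26: {{p,v}}
  W35: {{r},{r,s},{r,u},{r,v},{r,s,u}}
  W36: {{p,v}} {{r,s},{r,s,u}}
  W56: {{r,s},{r,s,u}}
  W135: {{r,s},{r,u},{r,s,u}}
  W136: {{r,s},{r,s,u}}
  W156: {{r,s},{r,s,u}}
  W235: {{r,v}}
  W236: {{p,v}}
  W356: {{r,s},{r,s,u}}
  W1356: {{r,s},{r,s,u}}
C dims 8,10,6,1; δ0: rk 5, SNF 1^5; δ1: rk 5, SNF 1^5; δ2: rk 1, SNF 1^1
Ȟ^0 = (8 − 5) − 0 = 3, so Ȟ^0 ≅ Z^3
Ȟ^1 = (10 − 5) − 5 = 0, so Ȟ^1 ≅ 0
Ȟ^2 = (6 − 1) − 5 = 0, so Ȟ^2 ≅ 0

Ȟ^0(U;F) ≅ Z^3; Ȟ^1(U;F) ≅ 0; Ȟ^2(U;F) ≅ 0


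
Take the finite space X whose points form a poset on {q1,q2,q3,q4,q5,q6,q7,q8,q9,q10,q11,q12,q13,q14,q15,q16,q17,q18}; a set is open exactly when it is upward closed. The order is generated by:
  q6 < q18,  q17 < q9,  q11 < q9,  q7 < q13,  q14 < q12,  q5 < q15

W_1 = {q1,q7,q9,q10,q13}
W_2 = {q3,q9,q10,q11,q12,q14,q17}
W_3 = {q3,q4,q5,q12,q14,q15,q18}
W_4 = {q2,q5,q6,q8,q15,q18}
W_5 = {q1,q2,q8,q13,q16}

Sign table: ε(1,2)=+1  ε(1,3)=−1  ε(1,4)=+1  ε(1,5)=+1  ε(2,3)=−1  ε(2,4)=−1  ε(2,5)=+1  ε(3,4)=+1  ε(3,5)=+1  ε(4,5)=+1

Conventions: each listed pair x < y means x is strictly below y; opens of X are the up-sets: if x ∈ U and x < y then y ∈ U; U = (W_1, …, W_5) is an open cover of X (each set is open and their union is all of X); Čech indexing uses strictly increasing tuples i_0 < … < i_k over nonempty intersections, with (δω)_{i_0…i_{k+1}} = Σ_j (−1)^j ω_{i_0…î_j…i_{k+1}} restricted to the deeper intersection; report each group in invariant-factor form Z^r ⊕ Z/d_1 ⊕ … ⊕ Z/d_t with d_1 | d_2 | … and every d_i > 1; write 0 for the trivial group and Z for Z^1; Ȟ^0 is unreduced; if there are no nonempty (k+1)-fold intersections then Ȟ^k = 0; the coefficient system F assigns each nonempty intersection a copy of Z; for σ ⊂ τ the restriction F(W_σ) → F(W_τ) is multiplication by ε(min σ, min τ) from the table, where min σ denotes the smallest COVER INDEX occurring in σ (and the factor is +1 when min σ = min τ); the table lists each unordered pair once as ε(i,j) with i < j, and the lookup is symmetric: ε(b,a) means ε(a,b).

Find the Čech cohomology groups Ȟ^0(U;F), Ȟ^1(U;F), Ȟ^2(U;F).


intersection data:
  W12={q9,q10} W15={q1,q13} W23={q3,q12,q14} W34={q5,q15,q18} W45={q2,q8}
C dims 5,5; δ0: rk 5, SNF 1^4·2
Ȟ^0 = (5 − 5) − 0 = 0, so Ȟ^0 ≅ 0
Ȟ^1 = (5 − 0) − 5 = 0 plus torsion [2], so Ȟ^1 ≅ Z/2
Ȟ^2 = (0 − 0) − 0 = 0, so Ȟ^2 ≅ 0

Ȟ^0(U;F) ≅ 0, Ȟ^1(U;F) ≅ Z/2 and Ȟ^2(U;F) ≅ 0


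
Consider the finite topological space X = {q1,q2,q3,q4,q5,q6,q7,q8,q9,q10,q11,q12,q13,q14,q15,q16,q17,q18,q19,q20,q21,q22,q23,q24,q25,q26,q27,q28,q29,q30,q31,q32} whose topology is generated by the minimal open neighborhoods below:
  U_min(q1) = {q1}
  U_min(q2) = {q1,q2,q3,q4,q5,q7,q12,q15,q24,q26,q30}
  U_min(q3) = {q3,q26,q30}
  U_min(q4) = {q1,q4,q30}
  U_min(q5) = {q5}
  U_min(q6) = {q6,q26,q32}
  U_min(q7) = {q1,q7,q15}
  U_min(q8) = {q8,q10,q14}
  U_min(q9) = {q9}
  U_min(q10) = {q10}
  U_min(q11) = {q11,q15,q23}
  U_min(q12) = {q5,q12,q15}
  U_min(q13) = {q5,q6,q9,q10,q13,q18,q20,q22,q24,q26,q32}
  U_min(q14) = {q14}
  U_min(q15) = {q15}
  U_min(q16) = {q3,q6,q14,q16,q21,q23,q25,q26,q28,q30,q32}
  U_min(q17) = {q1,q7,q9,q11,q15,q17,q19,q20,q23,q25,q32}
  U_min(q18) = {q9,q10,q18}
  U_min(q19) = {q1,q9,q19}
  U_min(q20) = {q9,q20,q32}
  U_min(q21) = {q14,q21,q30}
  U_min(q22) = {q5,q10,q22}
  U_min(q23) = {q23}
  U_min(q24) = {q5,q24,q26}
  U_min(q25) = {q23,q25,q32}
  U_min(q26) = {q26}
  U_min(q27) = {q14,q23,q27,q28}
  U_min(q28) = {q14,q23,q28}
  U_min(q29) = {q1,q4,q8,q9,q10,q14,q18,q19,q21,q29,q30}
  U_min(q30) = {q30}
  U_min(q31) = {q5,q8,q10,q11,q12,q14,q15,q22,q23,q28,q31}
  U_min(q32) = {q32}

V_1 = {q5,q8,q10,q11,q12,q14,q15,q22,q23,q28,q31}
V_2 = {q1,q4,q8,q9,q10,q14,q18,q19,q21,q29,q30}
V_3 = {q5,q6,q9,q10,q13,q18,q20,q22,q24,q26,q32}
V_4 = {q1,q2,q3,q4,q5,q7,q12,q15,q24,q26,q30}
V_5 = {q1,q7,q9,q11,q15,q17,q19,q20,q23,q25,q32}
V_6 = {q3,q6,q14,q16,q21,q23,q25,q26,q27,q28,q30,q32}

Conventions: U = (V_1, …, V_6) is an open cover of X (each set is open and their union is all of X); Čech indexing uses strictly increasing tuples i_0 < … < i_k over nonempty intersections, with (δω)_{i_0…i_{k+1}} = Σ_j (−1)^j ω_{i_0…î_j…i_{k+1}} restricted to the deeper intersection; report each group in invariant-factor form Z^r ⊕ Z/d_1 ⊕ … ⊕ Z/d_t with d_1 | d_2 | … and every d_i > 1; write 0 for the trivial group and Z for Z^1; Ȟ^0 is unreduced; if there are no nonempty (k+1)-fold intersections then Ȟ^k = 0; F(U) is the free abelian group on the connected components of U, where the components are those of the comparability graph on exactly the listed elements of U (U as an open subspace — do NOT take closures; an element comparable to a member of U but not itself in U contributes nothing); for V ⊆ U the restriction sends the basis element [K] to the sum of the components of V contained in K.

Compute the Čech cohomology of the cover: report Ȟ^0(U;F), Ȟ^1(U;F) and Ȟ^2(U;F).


Ȟ^0(U;F) ≅ Z, Ȟ^1(U;F) ≅ 0, Ȟ^2(U;F) ≅ Z/2

intersection data:
  V12={q8,q10,q14} V13={q5,q10,q22} V14={q5,q12,q15} V15={q11,q15,q23} V16={q14,q23,q28} V23={q9,q10,q18} V24={q1,q4,q30} V25={q1,q9,q19} V26={q14,q21,q30} V34={q5,q24,q26} V35={q9,q20,q32} V36={q6,q26,q32} V45={q1,q7,q15} V46={q3,q26,q30} V56={q23,q25,q32}
  V123={q10} V126={q14} V134={q5} V145={q15} V156={q23} V235={q9} V245={q1} V246={q30} V346={q26} V356={q32}
components per intersection:
  V1: {q5,q8,q10,q11,q12,q14,q15,q22,q23,q28,q31}
  V2: {q1,q4,q8,q9,q10,q14,q18,q19,q21,q29,q30}
  V3: {q5,q6,q9,q10,q13,q18,q20,q22,q24,q26,q32}
  V4: {q1,q2,q3,q4,q5,q7,q12,q15,q24,q26,q30}
  V5: {q1,q7,q9,q11,q15,q17,q19,q20,q23,q25,q32}
  V6: {q3,q6,q14,q16,q21,q23,q25,q26,q27,q28,q30,q32}
  V12: {q8,q10,q14}
  V13: {q5,q10,q22}
  V14: {q5,q12,q15}
  V15: {q11,q15,q23}
  V16: {q14,q23,q28}
  V23: {q9,q10,q18}
  V24: {q1,q4,q30}
  V25: {q1,q9,q19}
  V26: {q14,q21,q30}
  V34: {q5,q24,q26}
  V35: {q9,q20,q32}
  V36: {q6,q26,q32}
  V45: {q1,q7,q15}
  V46: {q3,q26,q30}
  V56: {q23,q25,q32}
  V123: {q10}
  V126: {q14}
  V134: {q5}
  V145: {q15}
  V156: {q23}
  V235: {q9}
  V245: {q1}
  V246: {q30}
  V346: {q26}
  V356: {q32}
C dims 6,15,10; δ0: rk 5, SNF 1^5; δ1: rk 10, SNF 1^9·2
Ȟ^0 = (6 − 5) − 0 = 1, so Ȟ^0 ≅ Z
Ȟ^1 = (15 − 10) − 5 = 0, so Ȟ^1 ≅ 0
Ȟ^2 = (10 − 0) − 10 = 0 plus torsion [2], so Ȟ^2 ≅ Z/2


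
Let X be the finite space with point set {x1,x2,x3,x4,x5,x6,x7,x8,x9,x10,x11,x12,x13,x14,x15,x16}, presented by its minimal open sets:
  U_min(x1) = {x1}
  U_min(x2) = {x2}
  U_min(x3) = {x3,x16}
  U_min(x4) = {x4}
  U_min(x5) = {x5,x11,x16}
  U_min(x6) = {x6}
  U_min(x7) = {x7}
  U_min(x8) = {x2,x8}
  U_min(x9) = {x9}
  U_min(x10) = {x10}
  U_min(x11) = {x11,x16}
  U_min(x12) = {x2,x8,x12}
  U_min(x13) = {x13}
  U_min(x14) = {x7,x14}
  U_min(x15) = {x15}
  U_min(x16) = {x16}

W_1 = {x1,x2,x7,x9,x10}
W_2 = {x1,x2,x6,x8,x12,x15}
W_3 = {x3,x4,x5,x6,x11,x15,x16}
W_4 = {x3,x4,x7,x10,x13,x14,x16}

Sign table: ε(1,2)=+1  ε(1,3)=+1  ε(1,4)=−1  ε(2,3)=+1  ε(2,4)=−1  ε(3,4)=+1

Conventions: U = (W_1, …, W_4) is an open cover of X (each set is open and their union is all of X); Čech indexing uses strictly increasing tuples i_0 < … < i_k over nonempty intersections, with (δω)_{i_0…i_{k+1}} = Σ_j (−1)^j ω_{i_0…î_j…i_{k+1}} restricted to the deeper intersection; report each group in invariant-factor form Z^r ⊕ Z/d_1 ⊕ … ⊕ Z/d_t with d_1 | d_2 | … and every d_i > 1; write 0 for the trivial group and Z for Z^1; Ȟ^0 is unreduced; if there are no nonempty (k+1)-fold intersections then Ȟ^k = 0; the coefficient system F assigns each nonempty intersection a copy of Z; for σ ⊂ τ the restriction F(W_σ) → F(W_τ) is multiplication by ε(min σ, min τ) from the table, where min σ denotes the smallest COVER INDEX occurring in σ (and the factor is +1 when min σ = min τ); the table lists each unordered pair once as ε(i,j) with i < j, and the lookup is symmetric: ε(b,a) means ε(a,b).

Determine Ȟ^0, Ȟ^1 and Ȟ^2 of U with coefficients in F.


cover nerve:
  W12={x1,x2} W14={x7,x10} W23={x6,x15} W34={x3,x4,x16}
C dims 4,4; δ0: rk 4, SNF 1^3·2
Ȟ^0: (4−4)−0=0 ⇒ 0
Ȟ^1: (4−0)−4=0 plus torsion [2] ⇒ Z/2
Ȟ^2: (0−0)−0=0 ⇒ 0

Ȟ^0 = 0, Ȟ^1 = Z/2 and Ȟ^2 = 0


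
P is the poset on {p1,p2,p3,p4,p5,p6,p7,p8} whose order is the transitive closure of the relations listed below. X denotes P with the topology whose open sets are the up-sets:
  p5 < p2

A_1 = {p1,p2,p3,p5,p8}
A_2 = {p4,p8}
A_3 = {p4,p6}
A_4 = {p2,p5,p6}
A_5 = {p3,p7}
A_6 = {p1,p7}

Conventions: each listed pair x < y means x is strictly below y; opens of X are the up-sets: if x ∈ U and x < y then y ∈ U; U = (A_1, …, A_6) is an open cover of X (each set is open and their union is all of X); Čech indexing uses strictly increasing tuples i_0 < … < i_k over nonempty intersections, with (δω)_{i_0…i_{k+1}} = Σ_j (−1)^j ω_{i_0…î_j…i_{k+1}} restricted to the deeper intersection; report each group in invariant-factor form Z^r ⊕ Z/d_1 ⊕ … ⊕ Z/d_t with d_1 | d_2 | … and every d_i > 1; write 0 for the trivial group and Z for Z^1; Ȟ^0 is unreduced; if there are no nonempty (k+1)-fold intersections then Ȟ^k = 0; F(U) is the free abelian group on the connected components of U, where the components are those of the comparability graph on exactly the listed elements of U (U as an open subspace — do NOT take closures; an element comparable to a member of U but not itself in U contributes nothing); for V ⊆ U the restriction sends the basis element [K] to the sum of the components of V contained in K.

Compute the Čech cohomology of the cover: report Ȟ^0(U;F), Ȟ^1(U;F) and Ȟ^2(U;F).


Ȟ^0 ≅ Z^7, Ȟ^1 ≅ 0, Ȟ^2 ≅ 0

nerve of the cover:
  A12={p8} A14={p2,p5} A15={p3} A16={p1} A23={p4} A34={p6} A56={p7}
components per intersection:
  A1: {p1} {p2,p5} {p3} {p8}
  A2: {p4} {p8}
  A3: {p4} {p6}
  A4: {p2,p5} {p6}
  A5: {p3} {p7}
  A6: {p1} {p7}
  A12: {p8}
  A14: {p2,p5}
  A15: {p3}
  A16: {p1}
  A23: {p4}
  A34: {p6}
  A56: {p7}
C dims 14,7; δ0: rk 7, SNF 1^7
Ȟ^0 = (14 − 7) − 0 = 7, so Ȟ^0 ≅ Z^7
Ȟ^1 = (7 − 0) − 7 = 0, so Ȟ^1 ≅ 0
Ȟ^2 = (0 − 0) − 0 = 0, so Ȟ^2 ≅ 0


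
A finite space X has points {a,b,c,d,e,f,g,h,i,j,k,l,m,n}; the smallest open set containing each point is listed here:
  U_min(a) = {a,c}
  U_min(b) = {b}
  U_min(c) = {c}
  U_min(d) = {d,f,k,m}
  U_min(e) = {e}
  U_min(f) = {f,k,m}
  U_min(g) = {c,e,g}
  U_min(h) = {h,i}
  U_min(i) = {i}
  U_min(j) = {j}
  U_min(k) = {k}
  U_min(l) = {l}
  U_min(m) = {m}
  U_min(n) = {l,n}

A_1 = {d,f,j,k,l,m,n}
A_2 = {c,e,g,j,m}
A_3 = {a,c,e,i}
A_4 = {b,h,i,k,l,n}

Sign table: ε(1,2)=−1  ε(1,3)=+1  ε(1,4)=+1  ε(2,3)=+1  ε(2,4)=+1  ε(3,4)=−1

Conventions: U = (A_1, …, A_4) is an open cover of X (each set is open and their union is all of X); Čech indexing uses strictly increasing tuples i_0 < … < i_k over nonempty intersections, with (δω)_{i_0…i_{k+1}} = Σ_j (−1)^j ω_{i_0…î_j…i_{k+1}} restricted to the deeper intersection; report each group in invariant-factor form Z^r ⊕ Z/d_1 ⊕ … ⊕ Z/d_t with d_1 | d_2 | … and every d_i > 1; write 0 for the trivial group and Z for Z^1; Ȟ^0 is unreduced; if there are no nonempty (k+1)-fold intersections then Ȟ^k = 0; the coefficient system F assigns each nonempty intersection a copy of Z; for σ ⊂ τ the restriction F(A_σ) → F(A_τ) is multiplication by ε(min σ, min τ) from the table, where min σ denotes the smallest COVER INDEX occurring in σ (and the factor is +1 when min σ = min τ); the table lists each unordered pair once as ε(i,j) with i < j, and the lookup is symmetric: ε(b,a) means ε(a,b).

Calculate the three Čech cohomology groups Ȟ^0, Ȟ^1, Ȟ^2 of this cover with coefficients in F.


cover nerve:
  A12={j,m} A14={k,l,n} A23={c,e} A34={i}
C dims 4,4; δ0: rk 3, SNF 1^3
Ȟ^0: (4−3)−0=1 ⇒ Z
Ȟ^1: (4−0)−3=1 ⇒ Z
Ȟ^2: (0−0)−0=0 ⇒ 0

Ȟ^0 ≅ Z, Ȟ^1 ≅ Z and Ȟ^2 ≅ 0


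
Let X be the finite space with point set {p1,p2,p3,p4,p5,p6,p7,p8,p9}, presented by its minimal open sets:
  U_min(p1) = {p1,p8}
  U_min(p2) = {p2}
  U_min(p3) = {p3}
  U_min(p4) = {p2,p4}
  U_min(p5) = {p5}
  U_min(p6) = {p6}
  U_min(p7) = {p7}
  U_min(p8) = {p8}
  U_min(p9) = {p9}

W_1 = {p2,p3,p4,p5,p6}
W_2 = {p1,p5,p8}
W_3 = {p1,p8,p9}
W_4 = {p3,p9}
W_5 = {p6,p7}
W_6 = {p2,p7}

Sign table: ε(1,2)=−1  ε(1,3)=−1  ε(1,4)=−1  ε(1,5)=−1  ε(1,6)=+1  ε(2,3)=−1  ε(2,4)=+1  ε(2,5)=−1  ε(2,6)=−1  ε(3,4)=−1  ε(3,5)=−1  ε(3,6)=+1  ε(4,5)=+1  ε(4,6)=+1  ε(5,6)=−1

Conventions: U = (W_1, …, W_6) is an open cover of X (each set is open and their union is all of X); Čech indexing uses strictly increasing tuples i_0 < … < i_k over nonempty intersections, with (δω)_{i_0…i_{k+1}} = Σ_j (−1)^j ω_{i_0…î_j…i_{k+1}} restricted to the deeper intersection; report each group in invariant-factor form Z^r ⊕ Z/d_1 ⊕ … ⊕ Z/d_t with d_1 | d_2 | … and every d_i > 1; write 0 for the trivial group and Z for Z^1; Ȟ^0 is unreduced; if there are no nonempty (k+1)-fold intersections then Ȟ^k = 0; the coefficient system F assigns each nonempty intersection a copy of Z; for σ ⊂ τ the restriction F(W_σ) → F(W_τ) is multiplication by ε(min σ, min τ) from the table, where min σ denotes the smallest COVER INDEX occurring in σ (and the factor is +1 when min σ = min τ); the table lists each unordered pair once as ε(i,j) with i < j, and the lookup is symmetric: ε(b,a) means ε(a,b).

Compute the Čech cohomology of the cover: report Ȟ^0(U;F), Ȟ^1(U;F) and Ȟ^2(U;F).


nonempty intersections:
  W12={p5} W14={p3} W15={p6} W16={p2} W23={p1,p8} W34={p9} W56={p7}
C dims 6,7; δ0: rk 5, SNF 1^5
Ȟ^0: (6−5)−0=1 ⇒ Z
Ȟ^1: (7−0)−5=2 ⇒ Z^2
Ȟ^2: (0−0)−0=0 ⇒ 0

Ȟ^0(U;F) ≅ Z, Ȟ^1(U;F) ≅ Z^2 and Ȟ^2(U;F) ≅ 0
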